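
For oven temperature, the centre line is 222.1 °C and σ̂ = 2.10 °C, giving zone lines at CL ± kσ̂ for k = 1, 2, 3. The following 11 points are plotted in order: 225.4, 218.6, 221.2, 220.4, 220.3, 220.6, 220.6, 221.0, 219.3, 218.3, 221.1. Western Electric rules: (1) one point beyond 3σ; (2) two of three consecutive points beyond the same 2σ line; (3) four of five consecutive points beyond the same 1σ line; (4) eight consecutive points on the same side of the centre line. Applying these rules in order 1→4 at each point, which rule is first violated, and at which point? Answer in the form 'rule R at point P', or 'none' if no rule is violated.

Zone of each point (C = within 1σ̂, B = 1σ̂–2σ̂, A = 2σ̂–3σ̂, * = beyond 3σ̂; sign = side of CL): 1:+B, 2:-B, 3:-C, 4:-C, 5:-C, 6:-C, 7:-C, 8:-C, 9:-B, 10:-B, 11:-C
Rule 4 (eight consecutive points on the same side of the centre line) is satisfied at point 9.

rule 4 at point 9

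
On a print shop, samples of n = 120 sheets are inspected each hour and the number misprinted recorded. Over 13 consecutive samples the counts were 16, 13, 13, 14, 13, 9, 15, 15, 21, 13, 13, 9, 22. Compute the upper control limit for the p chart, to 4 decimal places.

0.2080

p̄ = Σdᵢ / (k·n) = 186 / (13 × 120) = 0.11923
UCL = p̄ + 3·√(p̄(1−p̄)/n) = 0.11923 + 3 × √(0.11923×0.88077/120) = 0.11923 + 3 × 0.02958 = 0.20798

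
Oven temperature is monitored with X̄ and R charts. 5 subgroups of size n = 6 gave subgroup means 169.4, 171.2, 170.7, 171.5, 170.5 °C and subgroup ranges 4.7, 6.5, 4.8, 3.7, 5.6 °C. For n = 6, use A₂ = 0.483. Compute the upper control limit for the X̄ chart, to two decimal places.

X̄̄ = (169.4 + 171.2 + 170.7 + 171.5 + 170.5) / 5 = 853.3000 / 5 = 170.6600
R̄ = (4.7 + 6.5 + 4.8 + 3.7 + 5.6) / 5 = 25.3000 / 5 = 5.0600
UCL = X̄̄ + A₂·R̄ = 170.6600 + 0.483 × 5.0600 = 173.1040

173.10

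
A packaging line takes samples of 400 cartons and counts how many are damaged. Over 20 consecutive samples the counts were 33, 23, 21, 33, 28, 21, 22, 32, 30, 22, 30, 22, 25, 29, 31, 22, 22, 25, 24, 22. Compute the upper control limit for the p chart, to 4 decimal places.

0.1015

p̄ = Σdᵢ / (k·n) = 517 / (20 × 400) = 0.06463
UCL = p̄ + 3·√(p̄(1−p̄)/n) = 0.06463 + 3 × √(0.06463×0.93537/400) = 0.06463 + 3 × 0.01229 = 0.10150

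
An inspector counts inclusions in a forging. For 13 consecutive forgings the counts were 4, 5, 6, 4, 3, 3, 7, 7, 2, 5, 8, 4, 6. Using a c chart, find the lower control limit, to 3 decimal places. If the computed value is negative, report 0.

0.000

c̄ = (4 + 5 + 6 + 4 + 3 + 3 + 7 + 7 + 2 + 5 + 8 + 4 + 6) / 13 = 64 / 13 = 4.9231
LCL = c̄ − 3√c̄ = 4.9231 − 3 × 2.2188 = -1.7333 → 0 (cannot be negative)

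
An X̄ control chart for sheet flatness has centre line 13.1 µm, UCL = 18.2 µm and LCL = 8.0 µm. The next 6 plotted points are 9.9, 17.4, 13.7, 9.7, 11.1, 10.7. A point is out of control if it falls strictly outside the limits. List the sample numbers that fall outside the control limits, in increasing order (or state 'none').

none

All 6 points lie within [8.0, 18.2].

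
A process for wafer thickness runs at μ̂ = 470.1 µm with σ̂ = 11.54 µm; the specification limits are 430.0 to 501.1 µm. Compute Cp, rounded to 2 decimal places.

1.03

Cp = (USL − LSL) / (6σ̂) = (501.1 − 430.0) / (6 × 11.54) = 71.1000 / 69.2400 = 1.0269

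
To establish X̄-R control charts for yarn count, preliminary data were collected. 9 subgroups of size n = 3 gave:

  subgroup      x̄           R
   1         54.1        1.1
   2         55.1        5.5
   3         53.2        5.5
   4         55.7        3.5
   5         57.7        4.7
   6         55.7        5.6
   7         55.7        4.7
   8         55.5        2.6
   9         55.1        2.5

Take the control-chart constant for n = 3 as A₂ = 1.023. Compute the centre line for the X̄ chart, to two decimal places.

55.31

X̄̄ = (54.1 + 55.1 + 53.2 + 55.7 + 57.7 + 55.7 + 55.7 + 55.5 + 55.1) / 9 = 497.8000 / 9 = 55.3111
CL = X̄̄ = 55.3111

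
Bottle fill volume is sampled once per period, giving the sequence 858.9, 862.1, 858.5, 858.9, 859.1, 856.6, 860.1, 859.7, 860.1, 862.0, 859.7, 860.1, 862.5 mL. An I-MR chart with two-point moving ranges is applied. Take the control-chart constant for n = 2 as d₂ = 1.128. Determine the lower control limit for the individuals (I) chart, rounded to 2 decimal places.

855.17

X̄ = (858.9 + 862.1 + 858.5 + 858.9 + 859.1 + 856.6 + 860.1 + 859.7 + 860.1 + 862.0 + 859.7 + 860.1 + 862.5) / 13 = 859.8692
Moving ranges: 3.2, 3.6, 0.4, 0.2, 2.5, 3.5, 0.4, 0.4, 1.9, 2.3, 0.4, 2.4; M̄R̄ = 21.2000 / 12 = 1.7667
LCL = X̄ − 3·M̄R̄/d₂ = 859.8692 − 3 × 1.7667 / 1.128 = 855.1706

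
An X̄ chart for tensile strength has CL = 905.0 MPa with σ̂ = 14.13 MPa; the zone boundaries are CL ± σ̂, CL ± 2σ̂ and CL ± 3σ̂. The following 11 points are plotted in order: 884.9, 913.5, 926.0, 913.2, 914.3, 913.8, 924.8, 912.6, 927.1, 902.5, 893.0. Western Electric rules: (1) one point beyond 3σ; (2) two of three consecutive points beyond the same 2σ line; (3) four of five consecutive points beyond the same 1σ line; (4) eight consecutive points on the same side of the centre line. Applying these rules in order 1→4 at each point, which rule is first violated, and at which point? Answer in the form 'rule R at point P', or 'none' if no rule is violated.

rule 4 at point 9

Zone of each point (C = within 1σ̂, B = 1σ̂–2σ̂, A = 2σ̂–3σ̂, * = beyond 3σ̂; sign = side of CL): 1:-B, 2:+C, 3:+B, 4:+C, 5:+C, 6:+C, 7:+B, 8:+C, 9:+B, 10:-C, 11:-C
Rule 4 (eight consecutive points on the same side of the centre line) is satisfied at point 9.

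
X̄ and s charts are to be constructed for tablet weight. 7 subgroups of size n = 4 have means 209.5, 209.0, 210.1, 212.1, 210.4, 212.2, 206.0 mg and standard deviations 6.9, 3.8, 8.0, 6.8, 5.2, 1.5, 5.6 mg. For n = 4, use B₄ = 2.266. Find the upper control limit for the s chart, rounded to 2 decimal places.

s̄ = (6.9 + 3.8 + 8.0 + 6.8 + 5.2 + 1.5 + 5.6) / 7 = 5.4000
UCL_s = B₄·s̄ = 2.266 × 5.4000 = 12.2364

12.24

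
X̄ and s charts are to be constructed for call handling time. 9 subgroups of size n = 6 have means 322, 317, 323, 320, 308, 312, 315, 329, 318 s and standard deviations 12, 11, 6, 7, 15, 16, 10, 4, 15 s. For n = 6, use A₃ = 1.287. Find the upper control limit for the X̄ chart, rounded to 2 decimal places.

331.95

X̄̄ = (322 + 317 + 323 + 320 + 308 + 312 + 315 + 329 + 318) / 9 = 318.2222
s̄ = (12 + 11 + 6 + 7 + 15 + 16 + 10 + 4 + 15) / 9 = 10.6667
UCL = X̄̄ + A₃·s̄ = 318.2222 + 1.287 × 10.6667 = 331.9502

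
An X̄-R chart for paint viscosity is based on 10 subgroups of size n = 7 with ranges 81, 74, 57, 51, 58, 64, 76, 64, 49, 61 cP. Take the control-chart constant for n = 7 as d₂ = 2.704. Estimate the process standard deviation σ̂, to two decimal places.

23.48

R̄ = (81 + 74 + 57 + 51 + 58 + 64 + 76 + 64 + 49 + 61) / 10 = 63.5000
σ̂ = R̄ / d₂ = 63.5000 / 2.704 = 23.4837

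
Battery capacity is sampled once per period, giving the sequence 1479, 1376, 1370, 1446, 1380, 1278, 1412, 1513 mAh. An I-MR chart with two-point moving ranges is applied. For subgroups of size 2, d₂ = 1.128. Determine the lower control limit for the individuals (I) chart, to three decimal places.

X̄ = (1479 + 1376 + 1370 + 1446 + 1380 + 1278 + 1412 + 1513) / 8 = 1406.7500
Moving ranges: 103, 6, 76, 66, 102, 134, 101; M̄R̄ = 588.0000 / 7 = 84.0000
LCL = X̄ − 3·M̄R̄/d₂ = 1406.7500 − 3 × 84.0000 / 1.128 = 1183.3457

1183.346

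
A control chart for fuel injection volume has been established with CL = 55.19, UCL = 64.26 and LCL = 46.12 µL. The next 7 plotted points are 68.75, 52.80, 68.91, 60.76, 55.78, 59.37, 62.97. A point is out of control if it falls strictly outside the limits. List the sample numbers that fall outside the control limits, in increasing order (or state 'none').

Compare each point to [46.12, 64.26]: sample 1 = 68.75 > UCL; sample 3 = 68.91 > UCL.

1, 3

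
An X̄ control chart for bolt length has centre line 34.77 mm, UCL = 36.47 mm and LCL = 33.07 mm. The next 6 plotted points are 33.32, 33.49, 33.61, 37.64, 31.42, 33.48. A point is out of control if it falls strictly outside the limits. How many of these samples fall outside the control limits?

Compare each point to [33.07, 36.47]: sample 4 = 37.64 > UCL; sample 5 = 31.42 < LCL.

2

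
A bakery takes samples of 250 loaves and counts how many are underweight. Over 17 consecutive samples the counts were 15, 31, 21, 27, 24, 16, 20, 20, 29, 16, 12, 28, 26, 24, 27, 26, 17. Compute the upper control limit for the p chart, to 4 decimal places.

p̄ = Σdᵢ / (k·n) = 379 / (17 × 250) = 0.08918
UCL = p̄ + 3·√(p̄(1−p̄)/n) = 0.08918 + 3 × √(0.08918×0.91082/250) = 0.08918 + 3 × 0.01802 = 0.14325

0.1433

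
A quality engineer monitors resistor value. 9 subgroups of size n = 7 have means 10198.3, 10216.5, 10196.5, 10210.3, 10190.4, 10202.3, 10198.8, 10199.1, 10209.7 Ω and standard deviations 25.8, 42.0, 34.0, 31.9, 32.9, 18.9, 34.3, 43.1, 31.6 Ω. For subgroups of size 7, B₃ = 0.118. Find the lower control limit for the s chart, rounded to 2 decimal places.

s̄ = (25.8 + 42.0 + 34.0 + 31.9 + 32.9 + 18.9 + 34.3 + 43.1 + 31.6) / 9 = 32.7222
LCL_s = B₃·s̄ = 0.118 × 32.7222 = 3.8612

3.86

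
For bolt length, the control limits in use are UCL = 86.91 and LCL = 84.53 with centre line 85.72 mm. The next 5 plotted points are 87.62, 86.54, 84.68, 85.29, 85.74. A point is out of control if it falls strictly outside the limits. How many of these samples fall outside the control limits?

1

Compare each point to [84.53, 86.91]: sample 1 = 87.62 > UCL.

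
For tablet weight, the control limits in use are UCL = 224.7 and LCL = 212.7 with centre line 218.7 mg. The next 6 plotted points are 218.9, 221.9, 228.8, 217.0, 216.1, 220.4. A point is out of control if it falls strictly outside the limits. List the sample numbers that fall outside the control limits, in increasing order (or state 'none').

Compare each point to [212.7, 224.7]: sample 3 = 228.8 > UCL.

3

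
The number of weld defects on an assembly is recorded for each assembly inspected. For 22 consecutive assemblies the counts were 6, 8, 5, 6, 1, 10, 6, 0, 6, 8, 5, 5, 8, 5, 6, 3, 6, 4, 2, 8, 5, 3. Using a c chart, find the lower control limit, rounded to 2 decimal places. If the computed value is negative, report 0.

c̄ = (6 + 8 + 5 + 6 + 1 + 10 + 6 + 0 + 6 + 8 + 5 + 5 + 8 + 5 + 6 + 3 + 6 + 4 + 2 + 8 + 5 + 3) / 22 = 116 / 22 = 5.2727
LCL = c̄ − 3√c̄ = 5.2727 − 3 × 2.2962 = -1.6160 → 0 (cannot be negative)

0.00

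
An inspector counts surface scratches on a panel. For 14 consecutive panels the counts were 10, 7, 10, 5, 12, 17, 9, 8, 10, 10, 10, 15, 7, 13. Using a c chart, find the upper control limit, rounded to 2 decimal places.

c̄ = (10 + 7 + 10 + 5 + 12 + 17 + 9 + 8 + 10 + 10 + 10 + 15 + 7 + 13) / 14 = 143 / 14 = 10.2143
UCL = c̄ + 3√c̄ = 10.2143 + 3 × √10.2143 = 10.2143 + 3 × 3.1960 = 19.8022

19.80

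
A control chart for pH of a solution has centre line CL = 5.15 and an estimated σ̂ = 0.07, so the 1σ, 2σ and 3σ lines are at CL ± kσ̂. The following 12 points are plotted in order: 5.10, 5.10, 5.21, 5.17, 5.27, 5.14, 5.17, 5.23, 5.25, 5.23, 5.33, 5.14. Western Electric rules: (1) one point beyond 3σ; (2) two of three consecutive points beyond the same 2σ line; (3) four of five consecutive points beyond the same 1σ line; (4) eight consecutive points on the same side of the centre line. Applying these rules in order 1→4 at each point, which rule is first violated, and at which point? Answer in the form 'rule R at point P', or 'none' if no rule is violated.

rule 3 at point 11

Zone of each point (C = within 1σ̂, B = 1σ̂–2σ̂, A = 2σ̂–3σ̂, * = beyond 3σ̂; sign = side of CL): 1:-C, 2:-C, 3:+C, 4:+C, 5:+B, 6:-C, 7:+C, 8:+B, 9:+B, 10:+B, 11:+A, 12:-C
Rule 3 (four of five consecutive points beyond the same 1σ limit) is satisfied at point 11.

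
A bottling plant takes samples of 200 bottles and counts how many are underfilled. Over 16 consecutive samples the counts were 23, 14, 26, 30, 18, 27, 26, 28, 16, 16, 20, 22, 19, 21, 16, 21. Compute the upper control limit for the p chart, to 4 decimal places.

0.1728

p̄ = Σdᵢ / (k·n) = 343 / (16 × 200) = 0.10719
UCL = p̄ + 3·√(p̄(1−p̄)/n) = 0.10719 + 3 × √(0.10719×0.89281/200) = 0.10719 + 3 × 0.02187 = 0.17281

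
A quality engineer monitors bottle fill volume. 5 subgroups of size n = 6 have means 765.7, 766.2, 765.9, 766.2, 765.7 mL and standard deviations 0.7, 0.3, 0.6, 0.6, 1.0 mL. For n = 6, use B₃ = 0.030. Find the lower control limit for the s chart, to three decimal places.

s̄ = (0.7 + 0.3 + 0.6 + 0.6 + 1.0) / 5 = 0.6400
LCL_s = B₃·s̄ = 0.030 × 0.6400 = 0.0192

0.019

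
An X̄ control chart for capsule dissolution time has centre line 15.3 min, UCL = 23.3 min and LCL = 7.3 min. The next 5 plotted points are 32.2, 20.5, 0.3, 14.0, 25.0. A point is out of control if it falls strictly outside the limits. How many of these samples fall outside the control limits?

3

Compare each point to [7.3, 23.3]: sample 1 = 32.2 > UCL; sample 3 = 0.3 < LCL; sample 5 = 25.0 > UCL.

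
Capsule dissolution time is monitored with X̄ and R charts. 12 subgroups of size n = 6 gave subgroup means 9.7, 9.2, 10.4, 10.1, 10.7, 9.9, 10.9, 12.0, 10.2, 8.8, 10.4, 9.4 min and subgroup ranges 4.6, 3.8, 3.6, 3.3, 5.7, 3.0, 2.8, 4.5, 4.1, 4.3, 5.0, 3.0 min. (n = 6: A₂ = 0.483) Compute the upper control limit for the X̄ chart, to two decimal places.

X̄̄ = (9.7 + 9.2 + 10.4 + 10.1 + 10.7 + 9.9 + 10.9 + 12.0 + 10.2 + 8.8 + 10.4 + 9.4) / 12 = 121.7000 / 12 = 10.1417
R̄ = (4.6 + 3.8 + 3.6 + 3.3 + 5.7 + 3.0 + 2.8 + 4.5 + 4.1 + 4.3 + 5.0 + 3.0) / 12 = 47.7000 / 12 = 3.9750
UCL = X̄̄ + A₂·R̄ = 10.1417 + 0.483 × 3.9750 = 12.0616

12.06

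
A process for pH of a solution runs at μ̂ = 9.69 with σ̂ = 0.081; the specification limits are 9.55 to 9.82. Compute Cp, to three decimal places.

Cp = (USL − LSL) / (6σ̂) = (9.82 − 9.55) / (6 × 0.081) = 0.2700 / 0.4860 = 0.5556

0.556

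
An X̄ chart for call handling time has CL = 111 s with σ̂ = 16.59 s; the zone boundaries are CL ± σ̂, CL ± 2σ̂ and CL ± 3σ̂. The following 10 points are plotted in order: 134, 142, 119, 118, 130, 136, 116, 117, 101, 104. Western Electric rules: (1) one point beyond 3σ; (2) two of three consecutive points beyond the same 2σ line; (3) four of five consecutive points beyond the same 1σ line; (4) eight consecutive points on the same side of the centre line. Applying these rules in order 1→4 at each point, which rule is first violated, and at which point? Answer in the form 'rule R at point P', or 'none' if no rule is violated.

Zone of each point (C = within 1σ̂, B = 1σ̂–2σ̂, A = 2σ̂–3σ̂, * = beyond 3σ̂; sign = side of CL): 1:+B, 2:+B, 3:+C, 4:+C, 5:+B, 6:+B, 7:+C, 8:+C, 9:-C, 10:-C
Rule 4 (eight consecutive points on the same side of the centre line) is satisfied at point 8.

rule 4 at point 8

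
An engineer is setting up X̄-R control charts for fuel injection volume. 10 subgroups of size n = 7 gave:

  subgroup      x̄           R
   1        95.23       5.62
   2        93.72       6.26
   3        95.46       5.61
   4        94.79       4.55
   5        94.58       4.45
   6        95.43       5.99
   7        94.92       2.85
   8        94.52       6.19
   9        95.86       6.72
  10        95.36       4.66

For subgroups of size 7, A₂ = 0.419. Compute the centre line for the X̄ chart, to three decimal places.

X̄̄ = (95.23 + 93.72 + 95.46 + 94.79 + 94.58 + 95.43 + 94.92 + 94.52 + 95.86 + 95.36) / 10 = 949.8700 / 10 = 94.9870
CL = X̄̄ = 94.9870

94.987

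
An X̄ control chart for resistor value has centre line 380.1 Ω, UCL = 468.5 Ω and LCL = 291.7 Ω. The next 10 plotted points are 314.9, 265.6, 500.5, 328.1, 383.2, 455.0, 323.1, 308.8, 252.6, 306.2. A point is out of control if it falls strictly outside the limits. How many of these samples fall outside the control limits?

Compare each point to [291.7, 468.5]: sample 2 = 265.6 < LCL; sample 3 = 500.5 > UCL; sample 9 = 252.6 < LCL.

3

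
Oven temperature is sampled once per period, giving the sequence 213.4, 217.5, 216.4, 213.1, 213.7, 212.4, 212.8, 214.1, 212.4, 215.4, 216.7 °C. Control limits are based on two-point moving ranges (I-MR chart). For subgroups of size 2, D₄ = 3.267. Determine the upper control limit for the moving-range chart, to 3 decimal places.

Moving ranges: 4.1, 1.1, 3.3, 0.6, 1.3, 0.4, 1.3, 1.7, 3.0, 1.3; M̄R̄ = 18.1000 / 10 = 1.8100
UCL_MR = D₄·M̄R̄ = 3.267 × 1.8100 = 5.9133

5.913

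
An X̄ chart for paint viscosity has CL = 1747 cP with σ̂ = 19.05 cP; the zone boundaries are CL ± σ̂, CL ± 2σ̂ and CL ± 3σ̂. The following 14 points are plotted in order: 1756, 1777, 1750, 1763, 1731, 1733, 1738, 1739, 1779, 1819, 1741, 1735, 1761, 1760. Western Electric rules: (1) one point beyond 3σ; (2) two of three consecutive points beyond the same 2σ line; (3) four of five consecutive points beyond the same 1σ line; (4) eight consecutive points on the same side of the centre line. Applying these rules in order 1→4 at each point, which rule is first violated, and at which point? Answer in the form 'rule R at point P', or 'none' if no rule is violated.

rule 1 at point 10

Zone of each point (C = within 1σ̂, B = 1σ̂–2σ̂, A = 2σ̂–3σ̂, * = beyond 3σ̂; sign = side of CL): 1:+C, 2:+B, 3:+C, 4:+C, 5:-C, 6:-C, 7:-C, 8:-C, 9:+B, 10:+*, 11:-C, 12:-C, 13:+C, 14:+C
Rule 1 (one point beyond the 3σ limits) is satisfied at point 10.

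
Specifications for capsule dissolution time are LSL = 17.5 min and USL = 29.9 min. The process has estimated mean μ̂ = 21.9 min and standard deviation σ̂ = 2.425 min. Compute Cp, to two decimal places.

Cp = (USL − LSL) / (6σ̂) = (29.9 − 17.5) / (6 × 2.425) = 12.4000 / 14.5500 = 0.8522

0.85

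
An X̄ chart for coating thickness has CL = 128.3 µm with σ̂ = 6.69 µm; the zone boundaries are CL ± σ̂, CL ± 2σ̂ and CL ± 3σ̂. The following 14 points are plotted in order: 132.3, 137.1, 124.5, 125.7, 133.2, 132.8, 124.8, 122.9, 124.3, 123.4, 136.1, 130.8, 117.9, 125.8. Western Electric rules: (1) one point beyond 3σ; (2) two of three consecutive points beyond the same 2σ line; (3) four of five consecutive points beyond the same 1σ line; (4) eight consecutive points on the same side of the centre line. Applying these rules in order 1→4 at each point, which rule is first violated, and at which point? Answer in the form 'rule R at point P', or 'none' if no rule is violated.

Zone of each point (C = within 1σ̂, B = 1σ̂–2σ̂, A = 2σ̂–3σ̂, * = beyond 3σ̂; sign = side of CL): 1:+C, 2:+B, 3:-C, 4:-C, 5:+C, 6:+C, 7:-C, 8:-C, 9:-C, 10:-C, 11:+B, 12:+C, 13:-B, 14:-C
No rule fires across all 14 points.

none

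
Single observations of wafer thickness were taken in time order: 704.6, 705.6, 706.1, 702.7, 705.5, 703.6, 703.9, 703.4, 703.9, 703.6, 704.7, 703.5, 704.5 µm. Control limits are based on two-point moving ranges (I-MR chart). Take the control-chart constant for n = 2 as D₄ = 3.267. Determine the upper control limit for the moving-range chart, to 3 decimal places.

3.948

Moving ranges: 1.0, 0.5, 3.4, 2.8, 1.9, 0.3, 0.5, 0.5, 0.3, 1.1, 1.2, 1.0; M̄R̄ = 14.5000 / 12 = 1.2083
UCL_MR = D₄·M̄R̄ = 3.267 × 1.2083 = 3.9476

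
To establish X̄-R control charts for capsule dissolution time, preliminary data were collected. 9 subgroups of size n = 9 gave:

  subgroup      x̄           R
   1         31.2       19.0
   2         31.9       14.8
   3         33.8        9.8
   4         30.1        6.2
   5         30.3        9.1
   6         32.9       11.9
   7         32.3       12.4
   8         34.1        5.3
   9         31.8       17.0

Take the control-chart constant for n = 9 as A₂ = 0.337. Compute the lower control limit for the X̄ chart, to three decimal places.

X̄̄ = (31.2 + 31.9 + 33.8 + 30.1 + 30.3 + 32.9 + 32.3 + 34.1 + 31.8) / 9 = 288.4000 / 9 = 32.0444
R̄ = (19.0 + 14.8 + 9.8 + 6.2 + 9.1 + 11.9 + 12.4 + 5.3 + 17.0) / 9 = 105.5000 / 9 = 11.7222
LCL = X̄̄ − A₂·R̄ = 32.0444 − 0.337 × 11.7222 = 28.0941

28.094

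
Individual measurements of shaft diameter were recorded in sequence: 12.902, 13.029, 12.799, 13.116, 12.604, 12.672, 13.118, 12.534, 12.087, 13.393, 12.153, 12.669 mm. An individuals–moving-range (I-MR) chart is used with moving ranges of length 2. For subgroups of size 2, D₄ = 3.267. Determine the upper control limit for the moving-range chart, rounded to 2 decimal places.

1.72

Moving ranges: 0.127, 0.230, 0.317, 0.512, 0.068, 0.446, 0.584, 0.447, 1.306, 1.240, 0.516; M̄R̄ = 5.7930 / 11 = 0.5266
UCL_MR = D₄·M̄R̄ = 3.267 × 0.5266 = 1.7205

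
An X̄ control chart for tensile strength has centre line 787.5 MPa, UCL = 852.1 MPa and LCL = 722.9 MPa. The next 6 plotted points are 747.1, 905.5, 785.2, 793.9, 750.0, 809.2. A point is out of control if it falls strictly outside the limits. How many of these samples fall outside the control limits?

1

Compare each point to [722.9, 852.1]: sample 2 = 905.5 > UCL.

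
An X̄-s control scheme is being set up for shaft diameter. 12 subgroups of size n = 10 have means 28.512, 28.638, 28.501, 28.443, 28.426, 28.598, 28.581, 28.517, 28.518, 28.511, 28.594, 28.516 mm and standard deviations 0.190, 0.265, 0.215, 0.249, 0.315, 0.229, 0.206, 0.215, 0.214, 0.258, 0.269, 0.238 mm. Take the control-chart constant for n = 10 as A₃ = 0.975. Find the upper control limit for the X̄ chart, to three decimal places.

28.762

X̄̄ = (28.512 + 28.638 + 28.501 + 28.443 + 28.426 + 28.598 + 28.581 + 28.517 + 28.518 + 28.511 + 28.594 + 28.516) / 12 = 28.5296
s̄ = (0.190 + 0.265 + 0.215 + 0.249 + 0.315 + 0.229 + 0.206 + 0.215 + 0.214 + 0.258 + 0.269 + 0.238) / 12 = 0.2386
UCL = X̄̄ + A₃·s̄ = 28.5296 + 0.975 × 0.2386 = 28.7622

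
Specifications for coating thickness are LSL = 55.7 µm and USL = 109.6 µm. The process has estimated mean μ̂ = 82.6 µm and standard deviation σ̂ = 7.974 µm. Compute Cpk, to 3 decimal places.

Cpu = (USL − μ̂) / (3σ̂) = (109.6 − 82.6) / (3 × 7.974) = 1.1287; Cpl = (μ̂ − LSL) / (3σ̂) = (82.6 − 55.7) / (3 × 7.974) = 1.1245; Cpk = min(Cpu, Cpl) = 1.1245

1.124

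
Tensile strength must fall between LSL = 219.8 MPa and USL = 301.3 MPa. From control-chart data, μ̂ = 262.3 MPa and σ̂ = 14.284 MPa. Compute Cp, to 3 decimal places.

Cp = (USL − LSL) / (6σ̂) = (301.3 − 219.8) / (6 × 14.284) = 81.5000 / 85.7040 = 0.9509

0.951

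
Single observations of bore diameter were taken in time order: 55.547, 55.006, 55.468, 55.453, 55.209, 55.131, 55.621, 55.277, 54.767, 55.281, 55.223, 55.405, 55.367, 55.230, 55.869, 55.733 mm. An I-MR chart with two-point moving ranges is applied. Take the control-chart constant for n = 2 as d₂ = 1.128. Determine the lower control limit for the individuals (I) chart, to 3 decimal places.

54.571

X̄ = (55.547 + 55.006 + 55.468 + 55.453 + 55.209 + 55.131 + 55.621 + 55.277 + 54.767 + 55.281 + 55.223 + 55.405 + 55.367 + 55.230 + 55.869 + 55.733) / 16 = 55.3492
Moving ranges: 0.541, 0.462, 0.015, 0.244, 0.078, 0.490, 0.344, 0.510, 0.514, 0.058, 0.182, 0.038, 0.137, 0.639, 0.136; M̄R̄ = 4.3880 / 15 = 0.2925
LCL = X̄ − 3·M̄R̄/d₂ = 55.3492 − 3 × 0.2925 / 1.128 = 54.5712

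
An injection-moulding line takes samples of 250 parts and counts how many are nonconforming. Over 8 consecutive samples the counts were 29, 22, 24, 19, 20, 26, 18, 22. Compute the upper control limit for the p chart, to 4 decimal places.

0.1443

p̄ = Σdᵢ / (k·n) = 180 / (8 × 250) = 0.09000
UCL = p̄ + 3·√(p̄(1−p̄)/n) = 0.09000 + 3 × √(0.09000×0.91000/250) = 0.09000 + 3 × 0.01810 = 0.14430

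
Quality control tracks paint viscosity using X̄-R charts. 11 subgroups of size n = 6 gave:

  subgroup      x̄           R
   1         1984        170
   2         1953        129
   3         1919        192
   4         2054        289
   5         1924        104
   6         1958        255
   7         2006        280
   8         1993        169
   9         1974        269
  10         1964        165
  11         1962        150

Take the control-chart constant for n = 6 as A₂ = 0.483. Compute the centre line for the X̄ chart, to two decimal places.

1971.91

X̄̄ = (1984 + 1953 + 1919 + 2054 + 1924 + 1958 + 2006 + 1993 + 1974 + 1964 + 1962) / 11 = 21691.0000 / 11 = 1971.9091
CL = X̄̄ = 1971.9091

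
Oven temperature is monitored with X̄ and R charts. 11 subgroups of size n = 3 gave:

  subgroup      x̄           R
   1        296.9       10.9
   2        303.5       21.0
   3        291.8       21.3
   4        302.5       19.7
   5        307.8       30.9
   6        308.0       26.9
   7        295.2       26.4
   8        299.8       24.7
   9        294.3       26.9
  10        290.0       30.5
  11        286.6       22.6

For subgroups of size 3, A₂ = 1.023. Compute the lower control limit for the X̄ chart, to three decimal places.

273.507

X̄̄ = (296.9 + 303.5 + 291.8 + 302.5 + 307.8 + 308.0 + 295.2 + 299.8 + 294.3 + 290.0 + 286.6) / 11 = 3276.4000 / 11 = 297.8545
R̄ = (10.9 + 21.0 + 21.3 + 19.7 + 30.9 + 26.9 + 26.4 + 24.7 + 26.9 + 30.5 + 22.6) / 11 = 261.8000 / 11 = 23.8000
LCL = X̄̄ − A₂·R̄ = 297.8545 − 1.023 × 23.8000 = 273.5071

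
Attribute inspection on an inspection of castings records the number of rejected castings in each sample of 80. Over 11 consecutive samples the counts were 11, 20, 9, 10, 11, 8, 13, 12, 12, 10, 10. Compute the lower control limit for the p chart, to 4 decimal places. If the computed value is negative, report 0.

0.0257

p̄ = Σdᵢ / (k·n) = 126 / (11 × 80) = 0.14318
LCL = p̄ − 3·√(p̄(1−p̄)/n) = 0.14318 − 3 × 0.03916 = 0.02570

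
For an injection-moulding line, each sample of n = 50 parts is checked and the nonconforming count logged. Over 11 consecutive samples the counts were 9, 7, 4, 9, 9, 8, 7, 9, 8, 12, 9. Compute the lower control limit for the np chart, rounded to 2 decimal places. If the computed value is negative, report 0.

0.39

p̄ = Σdᵢ / (k·n) = 91 / (11 × 50) = 0.16545
LCL = np̄ − 3·√(np̄(1−p̄)) = 8.2727 − 3 × 2.6275 = 0.3901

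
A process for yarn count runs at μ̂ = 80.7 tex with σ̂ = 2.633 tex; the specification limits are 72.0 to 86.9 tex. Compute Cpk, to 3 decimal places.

0.785

Cpu = (USL − μ̂) / (3σ̂) = (86.9 − 80.7) / (3 × 2.633) = 0.7849; Cpl = (μ̂ − LSL) / (3σ̂) = (80.7 − 72.0) / (3 × 2.633) = 1.1014; Cpk = min(Cpu, Cpl) = 0.7849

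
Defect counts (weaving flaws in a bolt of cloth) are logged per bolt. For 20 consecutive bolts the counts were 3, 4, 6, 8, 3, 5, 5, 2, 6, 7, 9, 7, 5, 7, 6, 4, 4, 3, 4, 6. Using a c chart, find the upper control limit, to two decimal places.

c̄ = (3 + 4 + 6 + 8 + 3 + 5 + 5 + 2 + 6 + 7 + 9 + 7 + 5 + 7 + 6 + 4 + 4 + 3 + 4 + 6) / 20 = 104 / 20 = 5.2000
UCL = c̄ + 3√c̄ = 5.2000 + 3 × √5.2000 = 5.2000 + 3 × 2.2804 = 12.0411

12.04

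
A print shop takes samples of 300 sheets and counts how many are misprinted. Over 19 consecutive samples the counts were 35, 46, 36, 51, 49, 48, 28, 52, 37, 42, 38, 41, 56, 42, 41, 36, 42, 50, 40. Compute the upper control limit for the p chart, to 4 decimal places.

p̄ = Σdᵢ / (k·n) = 810 / (19 × 300) = 0.14211
UCL = p̄ + 3·√(p̄(1−p̄)/n) = 0.14211 + 3 × √(0.14211×0.85789/300) = 0.14211 + 3 × 0.02016 = 0.20258

0.2026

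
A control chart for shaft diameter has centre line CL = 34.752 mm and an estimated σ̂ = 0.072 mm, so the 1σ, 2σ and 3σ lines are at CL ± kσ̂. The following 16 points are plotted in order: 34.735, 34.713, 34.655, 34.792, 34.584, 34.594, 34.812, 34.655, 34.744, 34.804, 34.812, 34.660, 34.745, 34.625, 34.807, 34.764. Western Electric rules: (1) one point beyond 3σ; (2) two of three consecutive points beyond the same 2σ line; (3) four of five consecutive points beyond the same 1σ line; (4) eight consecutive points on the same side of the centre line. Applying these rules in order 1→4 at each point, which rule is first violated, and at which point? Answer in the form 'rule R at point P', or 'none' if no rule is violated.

Zone of each point (C = within 1σ̂, B = 1σ̂–2σ̂, A = 2σ̂–3σ̂, * = beyond 3σ̂; sign = side of CL): 1:-C, 2:-C, 3:-B, 4:+C, 5:-A, 6:-A, 7:+C, 8:-B, 9:-C, 10:+C, 11:+C, 12:-B, 13:-C, 14:-B, 15:+C, 16:+C
Rule 2 (two of three consecutive points beyond the same 2σ limit) is satisfied at point 6.

rule 2 at point 6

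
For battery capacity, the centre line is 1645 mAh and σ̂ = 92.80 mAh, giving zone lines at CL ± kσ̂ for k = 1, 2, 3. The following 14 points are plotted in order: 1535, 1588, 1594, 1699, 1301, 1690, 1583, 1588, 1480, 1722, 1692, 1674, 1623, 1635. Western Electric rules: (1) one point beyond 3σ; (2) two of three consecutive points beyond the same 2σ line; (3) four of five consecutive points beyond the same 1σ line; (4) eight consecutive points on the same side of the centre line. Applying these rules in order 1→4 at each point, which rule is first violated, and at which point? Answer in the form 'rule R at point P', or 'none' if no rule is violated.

rule 1 at point 5

Zone of each point (C = within 1σ̂, B = 1σ̂–2σ̂, A = 2σ̂–3σ̂, * = beyond 3σ̂; sign = side of CL): 1:-B, 2:-C, 3:-C, 4:+C, 5:-*, 6:+C, 7:-C, 8:-C, 9:-B, 10:+C, 11:+C, 12:+C, 13:-C, 14:-C
Rule 1 (one point beyond the 3σ limits) is satisfied at point 5.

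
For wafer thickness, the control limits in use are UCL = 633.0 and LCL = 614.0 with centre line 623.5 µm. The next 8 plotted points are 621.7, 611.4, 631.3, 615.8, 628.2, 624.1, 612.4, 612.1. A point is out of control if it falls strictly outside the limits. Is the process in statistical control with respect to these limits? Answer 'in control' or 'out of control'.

out of control

Compare each point to [614.0, 633.0]: sample 2 = 611.4 < LCL; sample 7 = 612.4 < LCL; sample 8 = 612.1 < LCL.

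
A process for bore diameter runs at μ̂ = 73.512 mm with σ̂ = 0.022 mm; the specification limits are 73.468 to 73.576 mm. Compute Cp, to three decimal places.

0.818

Cp = (USL − LSL) / (6σ̂) = (73.576 − 73.468) / (6 × 0.022) = 0.1080 / 0.1320 = 0.8182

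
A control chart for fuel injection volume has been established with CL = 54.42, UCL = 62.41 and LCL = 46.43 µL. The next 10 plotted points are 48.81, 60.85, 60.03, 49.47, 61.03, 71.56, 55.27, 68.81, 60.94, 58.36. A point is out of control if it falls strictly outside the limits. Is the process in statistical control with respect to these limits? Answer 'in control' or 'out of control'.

out of control

Compare each point to [46.43, 62.41]: sample 6 = 71.56 > UCL; sample 8 = 68.81 > UCL.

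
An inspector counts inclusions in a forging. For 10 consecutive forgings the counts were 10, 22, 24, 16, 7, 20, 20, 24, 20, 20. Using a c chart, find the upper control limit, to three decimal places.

31.134

c̄ = (10 + 22 + 24 + 16 + 7 + 20 + 20 + 24 + 20 + 20) / 10 = 183 / 10 = 18.3000
UCL = c̄ + 3√c̄ = 18.3000 + 3 × √18.3000 = 18.3000 + 3 × 4.2778 = 31.1335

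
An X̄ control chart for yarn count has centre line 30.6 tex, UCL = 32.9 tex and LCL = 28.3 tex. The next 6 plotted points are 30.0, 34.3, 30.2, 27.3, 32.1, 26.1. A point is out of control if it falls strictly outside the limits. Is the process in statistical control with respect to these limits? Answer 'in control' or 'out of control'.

Compare each point to [28.3, 32.9]: sample 2 = 34.3 > UCL; sample 4 = 27.3 < LCL; sample 6 = 26.1 < LCL.

out of control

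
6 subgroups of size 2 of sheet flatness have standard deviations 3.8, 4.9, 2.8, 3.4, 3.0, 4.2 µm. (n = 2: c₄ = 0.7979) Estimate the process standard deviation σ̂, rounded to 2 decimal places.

4.62

s̄ = (3.8 + 4.9 + 2.8 + 3.4 + 3.0 + 4.2) / 6 = 3.6833
σ̂ = s̄ / c₄ = 3.6833 / 0.7979 = 4.6163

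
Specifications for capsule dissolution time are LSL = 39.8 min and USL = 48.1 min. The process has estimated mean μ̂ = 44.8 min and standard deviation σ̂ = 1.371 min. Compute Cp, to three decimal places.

1.009

Cp = (USL − LSL) / (6σ̂) = (48.1 − 39.8) / (6 × 1.371) = 8.3000 / 8.2260 = 1.0090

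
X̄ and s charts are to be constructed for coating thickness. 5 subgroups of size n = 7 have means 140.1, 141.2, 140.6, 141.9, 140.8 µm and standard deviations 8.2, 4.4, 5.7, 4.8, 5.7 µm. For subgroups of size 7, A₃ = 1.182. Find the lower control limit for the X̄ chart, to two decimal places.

X̄̄ = (140.1 + 141.2 + 140.6 + 141.9 + 140.8) / 5 = 140.9200
s̄ = (8.2 + 4.4 + 5.7 + 4.8 + 5.7) / 5 = 5.7600
LCL = X̄̄ − A₃·s̄ = 140.9200 − 1.182 × 5.7600 = 134.1117

134.11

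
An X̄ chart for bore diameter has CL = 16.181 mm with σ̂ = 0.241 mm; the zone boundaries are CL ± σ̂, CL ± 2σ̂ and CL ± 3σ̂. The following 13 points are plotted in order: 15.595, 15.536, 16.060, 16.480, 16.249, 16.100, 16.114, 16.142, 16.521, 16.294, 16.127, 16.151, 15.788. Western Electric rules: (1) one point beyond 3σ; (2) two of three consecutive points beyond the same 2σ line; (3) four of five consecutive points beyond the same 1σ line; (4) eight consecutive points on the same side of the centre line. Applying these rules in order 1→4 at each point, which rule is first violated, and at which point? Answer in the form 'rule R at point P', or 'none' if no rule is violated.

Zone of each point (C = within 1σ̂, B = 1σ̂–2σ̂, A = 2σ̂–3σ̂, * = beyond 3σ̂; sign = side of CL): 1:-A, 2:-A, 3:-C, 4:+B, 5:+C, 6:-C, 7:-C, 8:-C, 9:+B, 10:+C, 11:-C, 12:-C, 13:-B
Rule 2 (two of three consecutive points beyond the same 2σ limit) is satisfied at point 2.

rule 2 at point 2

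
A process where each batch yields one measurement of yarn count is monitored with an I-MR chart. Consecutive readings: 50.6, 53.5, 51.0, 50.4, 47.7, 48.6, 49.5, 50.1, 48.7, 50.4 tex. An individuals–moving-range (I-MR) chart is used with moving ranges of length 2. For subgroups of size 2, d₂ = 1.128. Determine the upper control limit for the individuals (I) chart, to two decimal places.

X̄ = (50.6 + 53.5 + 51.0 + 50.4 + 47.7 + 48.6 + 49.5 + 50.1 + 48.7 + 50.4) / 10 = 50.0500
Moving ranges: 2.9, 2.5, 0.6, 2.7, 0.9, 0.9, 0.6, 1.4, 1.7; M̄R̄ = 14.2000 / 9 = 1.5778
UCL = X̄ + 3·M̄R̄/d₂ = 50.0500 + 3 × 1.5778 / 1.128 = 54.2462

54.25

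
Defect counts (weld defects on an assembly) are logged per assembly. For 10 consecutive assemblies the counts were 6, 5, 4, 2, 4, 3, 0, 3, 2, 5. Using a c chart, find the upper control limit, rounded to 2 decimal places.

8.93

c̄ = (6 + 5 + 4 + 2 + 4 + 3 + 0 + 3 + 2 + 5) / 10 = 34 / 10 = 3.4000
UCL = c̄ + 3√c̄ = 3.4000 + 3 × √3.4000 = 3.4000 + 3 × 1.8439 = 8.9317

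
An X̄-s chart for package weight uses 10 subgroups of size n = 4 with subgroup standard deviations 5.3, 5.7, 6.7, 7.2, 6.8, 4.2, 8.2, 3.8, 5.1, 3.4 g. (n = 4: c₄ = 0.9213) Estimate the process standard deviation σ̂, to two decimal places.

s̄ = (5.3 + 5.7 + 6.7 + 7.2 + 6.8 + 4.2 + 8.2 + 3.8 + 5.1 + 3.4) / 10 = 5.6400
σ̂ = s̄ / c₄ = 5.6400 / 0.9213 = 6.1218

6.12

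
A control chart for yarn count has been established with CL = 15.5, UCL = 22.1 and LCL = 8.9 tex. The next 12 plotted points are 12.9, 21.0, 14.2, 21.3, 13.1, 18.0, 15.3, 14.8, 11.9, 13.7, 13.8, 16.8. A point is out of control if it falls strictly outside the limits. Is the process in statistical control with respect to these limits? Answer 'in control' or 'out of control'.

All 12 points lie within [8.9, 22.1].

in control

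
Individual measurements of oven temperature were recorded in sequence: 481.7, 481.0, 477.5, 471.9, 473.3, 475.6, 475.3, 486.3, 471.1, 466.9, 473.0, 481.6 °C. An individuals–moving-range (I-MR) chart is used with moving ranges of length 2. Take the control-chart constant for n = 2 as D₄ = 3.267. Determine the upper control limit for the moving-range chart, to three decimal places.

17.493

Moving ranges: 0.7, 3.5, 5.6, 1.4, 2.3, 0.3, 11.0, 15.2, 4.2, 6.1, 8.6; M̄R̄ = 58.9000 / 11 = 5.3545
UCL_MR = D₄·M̄R̄ = 3.267 × 5.3545 = 17.4933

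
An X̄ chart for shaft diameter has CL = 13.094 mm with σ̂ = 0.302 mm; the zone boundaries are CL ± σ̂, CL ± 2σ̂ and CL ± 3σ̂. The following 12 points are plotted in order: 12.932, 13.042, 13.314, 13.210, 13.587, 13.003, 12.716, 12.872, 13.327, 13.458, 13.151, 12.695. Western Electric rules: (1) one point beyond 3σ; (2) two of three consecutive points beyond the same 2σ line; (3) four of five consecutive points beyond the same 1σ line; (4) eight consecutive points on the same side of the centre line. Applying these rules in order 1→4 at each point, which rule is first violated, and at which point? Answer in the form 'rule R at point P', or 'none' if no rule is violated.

none

Zone of each point (C = within 1σ̂, B = 1σ̂–2σ̂, A = 2σ̂–3σ̂, * = beyond 3σ̂; sign = side of CL): 1:-C, 2:-C, 3:+C, 4:+C, 5:+B, 6:-C, 7:-B, 8:-C, 9:+C, 10:+B, 11:+C, 12:-B
No rule fires across all 12 points.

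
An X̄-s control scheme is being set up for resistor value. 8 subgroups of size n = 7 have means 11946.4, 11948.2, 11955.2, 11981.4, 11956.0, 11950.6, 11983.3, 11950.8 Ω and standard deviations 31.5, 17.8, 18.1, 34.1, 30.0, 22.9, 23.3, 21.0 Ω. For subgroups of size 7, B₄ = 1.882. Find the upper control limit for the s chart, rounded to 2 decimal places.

s̄ = (31.5 + 17.8 + 18.1 + 34.1 + 30.0 + 22.9 + 23.3 + 21.0) / 8 = 24.8375
UCL_s = B₄·s̄ = 1.882 × 24.8375 = 46.7442

46.74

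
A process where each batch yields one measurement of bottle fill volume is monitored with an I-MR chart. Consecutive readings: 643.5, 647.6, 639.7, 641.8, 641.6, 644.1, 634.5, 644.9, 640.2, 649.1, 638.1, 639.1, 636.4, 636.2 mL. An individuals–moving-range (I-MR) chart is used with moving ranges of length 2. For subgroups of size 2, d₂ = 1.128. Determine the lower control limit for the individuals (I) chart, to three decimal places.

627.841

X̄ = (643.5 + 647.6 + 639.7 + 641.8 + 641.6 + 644.1 + 634.5 + 644.9 + 640.2 + 649.1 + 638.1 + 639.1 + 636.4 + 636.2) / 14 = 641.2000
Moving ranges: 4.1, 7.9, 2.1, 0.2, 2.5, 9.6, 10.4, 4.7, 8.9, 11.0, 1.0, 2.7, 0.2; M̄R̄ = 65.3000 / 13 = 5.0231
LCL = X̄ − 3·M̄R̄/d₂ = 641.2000 − 3 × 5.0231 / 1.128 = 627.8408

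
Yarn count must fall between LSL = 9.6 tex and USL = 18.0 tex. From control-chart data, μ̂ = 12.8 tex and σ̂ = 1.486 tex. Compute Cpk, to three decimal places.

0.718

Cpu = (USL − μ̂) / (3σ̂) = (18.0 − 12.8) / (3 × 1.486) = 1.1664; Cpl = (μ̂ − LSL) / (3σ̂) = (12.8 − 9.6) / (3 × 1.486) = 0.7178; Cpk = min(Cpu, Cpl) = 0.7178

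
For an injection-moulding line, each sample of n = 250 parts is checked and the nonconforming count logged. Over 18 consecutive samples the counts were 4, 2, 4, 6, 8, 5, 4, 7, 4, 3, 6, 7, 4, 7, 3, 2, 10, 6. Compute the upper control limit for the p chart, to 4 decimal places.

0.0473

p̄ = Σdᵢ / (k·n) = 92 / (18 × 250) = 0.02044
UCL = p̄ + 3·√(p̄(1−p̄)/n) = 0.02044 + 3 × √(0.02044×0.97956/250) = 0.02044 + 3 × 0.00895 = 0.04730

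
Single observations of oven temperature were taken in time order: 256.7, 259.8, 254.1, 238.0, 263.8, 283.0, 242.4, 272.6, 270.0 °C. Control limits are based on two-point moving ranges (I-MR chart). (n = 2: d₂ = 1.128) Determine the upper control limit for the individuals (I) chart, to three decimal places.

307.684

X̄ = (256.7 + 259.8 + 254.1 + 238.0 + 263.8 + 283.0 + 242.4 + 272.6 + 270.0) / 9 = 260.0444
Moving ranges: 3.1, 5.7, 16.1, 25.8, 19.2, 40.6, 30.2, 2.6; M̄R̄ = 143.3000 / 8 = 17.9125
UCL = X̄ + 3·M̄R̄/d₂ = 260.0444 + 3 × 17.9125 / 1.128 = 307.6841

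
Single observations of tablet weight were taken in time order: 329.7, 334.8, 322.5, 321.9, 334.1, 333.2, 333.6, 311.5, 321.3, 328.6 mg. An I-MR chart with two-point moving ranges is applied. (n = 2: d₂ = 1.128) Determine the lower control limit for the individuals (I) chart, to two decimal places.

X̄ = (329.7 + 334.8 + 322.5 + 321.9 + 334.1 + 333.2 + 333.6 + 311.5 + 321.3 + 328.6) / 10 = 327.1200
Moving ranges: 5.1, 12.3, 0.6, 12.2, 0.9, 0.4, 22.1, 9.8, 7.3; M̄R̄ = 70.7000 / 9 = 7.8556
LCL = X̄ − 3·M̄R̄/d₂ = 327.1200 − 3 × 7.8556 / 1.128 = 306.2276

306.23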